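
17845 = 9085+8760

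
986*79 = 77894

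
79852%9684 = 2380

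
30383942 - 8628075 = 21755867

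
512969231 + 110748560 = 623717791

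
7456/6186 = 3728/3093 = 1.21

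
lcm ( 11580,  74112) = 370560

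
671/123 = 5 + 56/123=5.46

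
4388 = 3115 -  - 1273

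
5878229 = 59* 99631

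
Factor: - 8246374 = -2^1*23^1*179269^1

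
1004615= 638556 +366059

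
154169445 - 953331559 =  - 799162114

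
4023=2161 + 1862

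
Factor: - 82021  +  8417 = -73604 = - 2^2 * 18401^1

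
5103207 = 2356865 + 2746342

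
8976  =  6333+2643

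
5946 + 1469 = 7415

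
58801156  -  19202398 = 39598758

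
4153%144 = 121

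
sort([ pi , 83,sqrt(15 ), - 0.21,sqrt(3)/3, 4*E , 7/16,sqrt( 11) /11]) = [ - 0.21, sqrt(11)/11,7/16, sqrt( 3 ) /3,pi,  sqrt(15), 4*E,  83]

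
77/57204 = 11/8172 = 0.00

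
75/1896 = 25/632 = 0.04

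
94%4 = 2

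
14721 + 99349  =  114070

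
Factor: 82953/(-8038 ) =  - 2^( - 1 )*3^2*13^1* 709^1*4019^ ( - 1 ) 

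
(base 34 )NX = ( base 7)2243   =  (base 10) 815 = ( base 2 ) 1100101111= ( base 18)295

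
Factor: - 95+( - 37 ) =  - 2^2 * 3^1*11^1= - 132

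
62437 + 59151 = 121588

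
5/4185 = 1/837 =0.00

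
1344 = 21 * 64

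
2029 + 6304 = 8333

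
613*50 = 30650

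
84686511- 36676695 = 48009816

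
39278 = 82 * 479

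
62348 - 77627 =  - 15279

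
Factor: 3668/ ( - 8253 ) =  - 4/9 = - 2^2*3^( - 2)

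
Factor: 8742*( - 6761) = - 59104662=- 2^1*3^1*31^1*47^1*6761^1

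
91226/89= 1025 + 1/89 = 1025.01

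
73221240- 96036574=- 22815334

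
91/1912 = 91/1912 = 0.05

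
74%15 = 14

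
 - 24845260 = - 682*36430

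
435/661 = 435/661 =0.66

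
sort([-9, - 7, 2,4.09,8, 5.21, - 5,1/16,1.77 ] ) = [- 9,  -  7,  -  5,1/16,1.77, 2,4.09,5.21,  8]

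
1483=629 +854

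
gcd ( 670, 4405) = 5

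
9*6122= 55098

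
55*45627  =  2509485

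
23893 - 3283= 20610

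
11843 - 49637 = -37794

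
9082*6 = 54492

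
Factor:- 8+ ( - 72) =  - 80 = - 2^4*5^1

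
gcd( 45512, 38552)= 8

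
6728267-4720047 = 2008220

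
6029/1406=6029/1406=4.29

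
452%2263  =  452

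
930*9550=8881500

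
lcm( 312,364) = 2184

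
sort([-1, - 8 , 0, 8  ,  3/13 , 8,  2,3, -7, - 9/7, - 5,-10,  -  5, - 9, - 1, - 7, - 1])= [ - 10, - 9, - 8, - 7, - 7  , - 5,-5, - 9/7  , - 1, - 1, - 1,0,  3/13,2, 3,8 , 8]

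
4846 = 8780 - 3934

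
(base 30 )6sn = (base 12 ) 375b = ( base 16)1877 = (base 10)6263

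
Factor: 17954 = 2^1*47^1*191^1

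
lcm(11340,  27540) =192780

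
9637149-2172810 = 7464339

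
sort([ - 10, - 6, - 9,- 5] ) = [ - 10,  -  9, - 6, - 5 ]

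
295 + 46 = 341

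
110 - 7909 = - 7799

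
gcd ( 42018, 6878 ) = 2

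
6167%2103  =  1961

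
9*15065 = 135585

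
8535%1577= 650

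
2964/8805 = 988/2935 = 0.34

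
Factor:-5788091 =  - 941^1 * 6151^1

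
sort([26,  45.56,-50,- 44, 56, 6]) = [  -  50, - 44, 6,26, 45.56, 56 ]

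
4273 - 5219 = - 946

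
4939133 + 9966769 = 14905902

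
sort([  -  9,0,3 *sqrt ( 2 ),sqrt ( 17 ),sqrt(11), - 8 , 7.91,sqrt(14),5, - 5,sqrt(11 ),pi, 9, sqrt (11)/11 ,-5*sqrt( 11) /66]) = [ - 9,-8, - 5, - 5*sqrt( 11 )/66,0,sqrt( 11) /11,pi, sqrt( 11),sqrt(11 ),sqrt(14) , sqrt(17 ),3*sqrt( 2 ), 5,7.91,9 ] 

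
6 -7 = - 1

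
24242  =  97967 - 73725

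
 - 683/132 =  - 6 + 109/132 = - 5.17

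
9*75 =675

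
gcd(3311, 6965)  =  7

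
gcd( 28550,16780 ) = 10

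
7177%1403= 162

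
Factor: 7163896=2^3*83^1*10789^1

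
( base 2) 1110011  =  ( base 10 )115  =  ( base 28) 43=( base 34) 3d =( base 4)1303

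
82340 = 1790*46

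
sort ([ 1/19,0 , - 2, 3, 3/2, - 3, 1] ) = [ - 3, - 2, 0, 1/19, 1,  3/2,  3]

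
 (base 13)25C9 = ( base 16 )151C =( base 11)4073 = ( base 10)5404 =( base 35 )4ee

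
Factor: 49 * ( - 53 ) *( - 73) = 189581 = 7^2*53^1*73^1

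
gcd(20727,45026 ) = 47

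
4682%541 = 354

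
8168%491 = 312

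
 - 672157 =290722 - 962879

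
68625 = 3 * 22875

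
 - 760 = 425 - 1185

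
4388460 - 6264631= - 1876171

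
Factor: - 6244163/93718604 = -2^(-2)*7^( - 1) * 29^(  -  1)*211^( - 1 )*547^( - 1 ) * 709^1 *8807^1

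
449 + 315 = 764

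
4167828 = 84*49617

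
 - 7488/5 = - 1498+2/5=- 1497.60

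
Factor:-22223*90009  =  -2000270007 = -3^2 * 71^1*73^1*137^1*313^1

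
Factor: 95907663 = 3^2 * 37^1* 179^1*1609^1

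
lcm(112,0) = 0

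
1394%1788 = 1394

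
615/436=1 + 179/436 = 1.41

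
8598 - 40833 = - 32235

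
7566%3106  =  1354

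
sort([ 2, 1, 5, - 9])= [ - 9,1,2,5] 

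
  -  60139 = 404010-464149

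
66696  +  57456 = 124152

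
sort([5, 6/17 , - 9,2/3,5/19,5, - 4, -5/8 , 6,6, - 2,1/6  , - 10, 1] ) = [ - 10, - 9 , - 4, -2, - 5/8, 1/6 , 5/19,6/17, 2/3, 1, 5, 5,6, 6]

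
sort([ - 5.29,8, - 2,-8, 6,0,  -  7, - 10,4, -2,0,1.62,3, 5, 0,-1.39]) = [ - 10,-8, - 7,  -  5.29,-2,-2,- 1.39 , 0,0, 0, 1.62, 3,4,5, 6,8 ] 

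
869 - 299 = 570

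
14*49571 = 693994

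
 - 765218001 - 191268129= - 956486130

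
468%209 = 50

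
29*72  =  2088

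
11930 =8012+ 3918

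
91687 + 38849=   130536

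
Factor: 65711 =23^1 * 2857^1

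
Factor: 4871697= 3^1 * 281^1*5779^1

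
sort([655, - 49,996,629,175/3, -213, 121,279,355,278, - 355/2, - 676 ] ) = [-676, - 213, - 355/2,-49, 175/3, 121, 278,  279, 355,629 , 655,996]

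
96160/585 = 19232/117 = 164.38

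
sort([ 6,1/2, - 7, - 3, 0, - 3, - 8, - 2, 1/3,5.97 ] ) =[-8, -7 , - 3, - 3, -2, 0, 1/3, 1/2, 5.97, 6] 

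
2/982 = 1/491 = 0.00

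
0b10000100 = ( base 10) 132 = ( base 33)40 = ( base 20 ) 6c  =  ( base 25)57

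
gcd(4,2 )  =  2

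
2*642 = 1284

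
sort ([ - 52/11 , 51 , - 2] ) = [-52/11, - 2, 51] 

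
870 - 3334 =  - 2464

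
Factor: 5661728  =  2^5*29^1*6101^1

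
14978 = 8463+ 6515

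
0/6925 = 0 = 0.00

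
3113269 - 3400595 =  - 287326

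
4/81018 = 2/40509 = 0.00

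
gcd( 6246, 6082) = 2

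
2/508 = 1/254 = 0.00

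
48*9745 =467760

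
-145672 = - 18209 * 8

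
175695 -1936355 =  - 1760660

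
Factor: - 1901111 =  -23^1*82657^1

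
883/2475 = 883/2475= 0.36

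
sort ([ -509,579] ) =[ - 509,579]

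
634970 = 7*90710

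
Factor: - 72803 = -47^1*1549^1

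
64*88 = 5632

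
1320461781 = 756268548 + 564193233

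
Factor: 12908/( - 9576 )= - 461/342=- 2^( - 1 ) * 3^( - 2)*19^( - 1)*461^1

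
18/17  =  18/17 = 1.06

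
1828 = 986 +842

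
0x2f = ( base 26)1l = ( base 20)27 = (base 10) 47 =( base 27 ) 1K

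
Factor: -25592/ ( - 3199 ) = 2^3= 8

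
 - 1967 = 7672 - 9639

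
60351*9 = 543159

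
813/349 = 2 + 115/349 = 2.33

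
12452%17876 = 12452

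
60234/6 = 10039 = 10039.00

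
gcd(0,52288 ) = 52288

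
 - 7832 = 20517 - 28349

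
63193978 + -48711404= 14482574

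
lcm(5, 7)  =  35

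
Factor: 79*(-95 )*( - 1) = 7505 = 5^1 * 19^1*79^1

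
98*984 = 96432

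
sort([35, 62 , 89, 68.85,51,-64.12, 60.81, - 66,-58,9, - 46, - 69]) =[ - 69, - 66 ,-64.12,-58, - 46,  9, 35,  51,  60.81, 62, 68.85, 89]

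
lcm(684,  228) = 684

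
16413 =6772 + 9641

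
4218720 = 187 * 22560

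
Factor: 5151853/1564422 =2^( - 1 )*3^( - 1)*7^1 * 19^( - 1 )*13723^( - 1 ) *735979^1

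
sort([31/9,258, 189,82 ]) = [ 31/9,82, 189,258 ] 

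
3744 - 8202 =-4458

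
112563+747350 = 859913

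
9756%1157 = 500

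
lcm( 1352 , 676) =1352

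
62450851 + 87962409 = 150413260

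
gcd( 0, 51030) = 51030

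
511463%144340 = 78443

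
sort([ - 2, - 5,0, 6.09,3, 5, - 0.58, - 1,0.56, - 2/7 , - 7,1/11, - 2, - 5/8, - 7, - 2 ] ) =[ - 7,- 7, - 5, - 2,-2, - 2, - 1,-5/8, - 0.58, - 2/7,0,1/11,  0.56, 3,5, 6.09]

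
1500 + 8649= 10149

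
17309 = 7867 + 9442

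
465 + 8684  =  9149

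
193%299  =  193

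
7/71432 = 7/71432 =0.00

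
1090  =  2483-1393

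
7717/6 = 7717/6 =1286.17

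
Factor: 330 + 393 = 723 = 3^1*241^1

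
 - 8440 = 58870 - 67310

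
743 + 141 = 884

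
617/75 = 8 + 17/75= 8.23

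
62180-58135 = 4045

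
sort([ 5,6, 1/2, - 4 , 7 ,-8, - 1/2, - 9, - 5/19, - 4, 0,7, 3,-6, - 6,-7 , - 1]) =[-9, - 8,  -  7, -6, - 6, -4 , -4,-1, - 1/2, - 5/19,  0, 1/2, 3  ,  5,  6, 7, 7]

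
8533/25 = 8533/25 = 341.32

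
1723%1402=321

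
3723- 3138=585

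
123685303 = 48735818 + 74949485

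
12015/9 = 1335 = 1335.00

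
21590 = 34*635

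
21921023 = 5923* 3701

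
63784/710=89 + 297/355 = 89.84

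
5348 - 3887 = 1461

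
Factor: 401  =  401^1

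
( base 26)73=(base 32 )5P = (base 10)185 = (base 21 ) 8h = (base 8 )271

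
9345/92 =9345/92 = 101.58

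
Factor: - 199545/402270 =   -  2^( - 1 )*11^( - 1)*23^( - 1 )*251^1=- 251/506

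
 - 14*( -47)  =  658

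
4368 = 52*84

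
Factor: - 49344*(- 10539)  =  520036416 = 2^6*3^3*257^1 * 1171^1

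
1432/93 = 15+37/93 = 15.40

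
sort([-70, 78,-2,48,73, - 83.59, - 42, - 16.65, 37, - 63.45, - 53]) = [ - 83.59, -70, - 63.45, - 53,  -  42,-16.65, - 2 , 37,48, 73,78 ] 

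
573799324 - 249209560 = 324589764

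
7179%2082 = 933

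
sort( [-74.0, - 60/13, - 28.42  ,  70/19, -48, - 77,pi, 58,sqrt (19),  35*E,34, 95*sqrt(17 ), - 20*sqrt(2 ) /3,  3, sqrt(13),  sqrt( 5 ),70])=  [ - 77, - 74.0, - 48, - 28.42,-20*sqrt(2 )/3, - 60/13, sqrt (5), 3, pi,  sqrt(13),70/19,sqrt( 19),34,58, 70,35*E , 95*sqrt(17)] 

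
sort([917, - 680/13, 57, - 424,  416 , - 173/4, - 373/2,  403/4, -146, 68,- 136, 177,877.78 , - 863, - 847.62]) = [ - 863, - 847.62, - 424, - 373/2, - 146, - 136, - 680/13, - 173/4 , 57, 68,403/4, 177, 416, 877.78,917]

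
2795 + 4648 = 7443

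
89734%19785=10594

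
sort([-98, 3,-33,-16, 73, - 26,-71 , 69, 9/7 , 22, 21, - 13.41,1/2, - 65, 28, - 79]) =[ - 98, -79, - 71, - 65,-33,-26, - 16,- 13.41, 1/2, 9/7,3, 21 , 22, 28, 69, 73]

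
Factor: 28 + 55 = 83^1 = 83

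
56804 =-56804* (-1 )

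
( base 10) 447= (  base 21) 106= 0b110111111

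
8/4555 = 8/4555 = 0.00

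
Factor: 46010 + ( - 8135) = 37875=3^1*5^3*101^1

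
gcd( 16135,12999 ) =7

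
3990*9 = 35910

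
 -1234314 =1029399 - 2263713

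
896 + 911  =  1807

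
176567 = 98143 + 78424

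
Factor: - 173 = - 173^1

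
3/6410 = 3/6410 = 0.00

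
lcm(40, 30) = 120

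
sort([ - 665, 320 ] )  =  [  -  665, 320] 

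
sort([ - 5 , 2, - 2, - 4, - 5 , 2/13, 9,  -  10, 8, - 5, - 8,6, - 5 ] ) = [ - 10, - 8, - 5, - 5, - 5, - 5, - 4, - 2, 2/13, 2,6, 8,9]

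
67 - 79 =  - 12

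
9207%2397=2016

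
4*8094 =32376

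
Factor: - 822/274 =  - 3 = - 3^1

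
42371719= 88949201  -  46577482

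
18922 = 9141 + 9781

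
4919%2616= 2303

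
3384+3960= 7344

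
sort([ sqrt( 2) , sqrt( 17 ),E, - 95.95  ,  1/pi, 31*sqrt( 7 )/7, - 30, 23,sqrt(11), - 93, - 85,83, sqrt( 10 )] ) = [- 95.95 , - 93,- 85,-30, 1/pi,sqrt( 2),E , sqrt( 10),sqrt(11 ),sqrt(17) , 31*sqrt( 7)/7,23,83 ]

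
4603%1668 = 1267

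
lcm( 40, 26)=520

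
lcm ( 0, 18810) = 0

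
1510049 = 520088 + 989961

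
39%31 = 8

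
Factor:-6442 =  - 2^1*3221^1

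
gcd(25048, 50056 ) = 8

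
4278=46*93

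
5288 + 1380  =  6668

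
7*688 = 4816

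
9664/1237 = 9664/1237  =  7.81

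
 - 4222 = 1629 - 5851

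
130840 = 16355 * 8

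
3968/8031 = 3968/8031 = 0.49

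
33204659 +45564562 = 78769221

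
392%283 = 109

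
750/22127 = 750/22127=0.03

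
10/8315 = 2/1663 = 0.00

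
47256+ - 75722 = -28466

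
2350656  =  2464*954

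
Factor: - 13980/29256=  -  1165/2438   =  - 2^( - 1)*5^1*23^ ( - 1)*53^( - 1)*233^1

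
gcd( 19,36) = 1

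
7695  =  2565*3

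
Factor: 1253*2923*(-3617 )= -13247331223 = -7^1 *37^1*79^1*179^1*3617^1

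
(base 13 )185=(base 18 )f8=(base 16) 116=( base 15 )138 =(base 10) 278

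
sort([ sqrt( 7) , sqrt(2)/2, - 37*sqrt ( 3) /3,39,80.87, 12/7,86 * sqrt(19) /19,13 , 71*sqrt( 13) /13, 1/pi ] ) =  [ - 37*sqrt( 3)/3, 1/pi, sqrt( 2) /2 , 12/7,sqrt ( 7), 13, 71*sqrt ( 13 ) /13,  86*sqrt (19) /19,39,80.87] 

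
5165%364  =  69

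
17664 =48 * 368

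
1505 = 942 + 563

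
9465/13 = 728 + 1/13= 728.08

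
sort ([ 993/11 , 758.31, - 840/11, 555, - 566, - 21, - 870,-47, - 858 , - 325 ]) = [ - 870, - 858, - 566,- 325, - 840/11 , - 47 , - 21, 993/11,555 , 758.31]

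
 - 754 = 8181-8935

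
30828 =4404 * 7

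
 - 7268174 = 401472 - 7669646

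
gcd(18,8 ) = 2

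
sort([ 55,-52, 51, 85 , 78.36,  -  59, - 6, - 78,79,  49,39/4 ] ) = [ - 78, -59,-52, - 6,  39/4 , 49,51,55,78.36,79,85] 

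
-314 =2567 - 2881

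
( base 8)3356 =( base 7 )5113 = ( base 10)1774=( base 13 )a66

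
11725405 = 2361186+9364219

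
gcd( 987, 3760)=47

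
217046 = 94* 2309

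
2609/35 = 2609/35 = 74.54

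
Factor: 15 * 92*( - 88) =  - 121440 = - 2^5*3^1 * 5^1*11^1*23^1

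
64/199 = 64/199=0.32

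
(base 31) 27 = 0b1000101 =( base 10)69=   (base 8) 105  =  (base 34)21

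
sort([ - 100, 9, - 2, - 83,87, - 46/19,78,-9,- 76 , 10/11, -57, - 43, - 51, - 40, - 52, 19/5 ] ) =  [-100, - 83,-76 ,  -  57,-52,  -  51, - 43, - 40, - 9, - 46/19,-2, 10/11,19/5, 9,78,  87]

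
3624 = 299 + 3325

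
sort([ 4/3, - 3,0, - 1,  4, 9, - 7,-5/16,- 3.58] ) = [-7, - 3.58, - 3,-1, -5/16,0 , 4/3, 4,9 ]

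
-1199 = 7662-8861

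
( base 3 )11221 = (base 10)133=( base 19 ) 70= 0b10000101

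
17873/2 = 17873/2 = 8936.50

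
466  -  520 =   -  54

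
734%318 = 98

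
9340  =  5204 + 4136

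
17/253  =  17/253 = 0.07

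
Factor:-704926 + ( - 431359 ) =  - 5^1*227257^1 =-1136285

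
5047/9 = 560+7/9 = 560.78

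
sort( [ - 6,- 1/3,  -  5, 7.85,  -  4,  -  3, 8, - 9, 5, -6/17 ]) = [ - 9 ,  -  6, - 5 ,  -  4, - 3, - 6/17, - 1/3,  5, 7.85, 8]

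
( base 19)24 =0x2A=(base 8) 52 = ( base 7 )60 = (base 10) 42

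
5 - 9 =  - 4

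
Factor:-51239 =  - 51239^1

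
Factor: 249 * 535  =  3^1* 5^1*83^1*107^1 = 133215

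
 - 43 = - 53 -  - 10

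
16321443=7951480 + 8369963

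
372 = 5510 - 5138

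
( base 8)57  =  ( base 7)65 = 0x2F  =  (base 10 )47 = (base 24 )1n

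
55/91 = 55/91=0.60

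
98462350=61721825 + 36740525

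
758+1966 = 2724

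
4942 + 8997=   13939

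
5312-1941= 3371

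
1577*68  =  107236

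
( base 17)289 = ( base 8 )1323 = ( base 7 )2052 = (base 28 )pn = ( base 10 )723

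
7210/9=7210/9 = 801.11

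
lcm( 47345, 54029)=4592465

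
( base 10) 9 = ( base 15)9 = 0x9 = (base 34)9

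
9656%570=536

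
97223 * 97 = 9430631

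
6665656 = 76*87706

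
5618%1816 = 170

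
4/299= 4/299 = 0.01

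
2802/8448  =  467/1408 = 0.33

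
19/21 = 19/21 = 0.90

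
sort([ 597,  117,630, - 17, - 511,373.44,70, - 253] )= [ - 511 ,-253, - 17,70, 117,373.44, 597,630 ] 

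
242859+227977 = 470836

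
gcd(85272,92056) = 8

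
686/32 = 343/16=21.44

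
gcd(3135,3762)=627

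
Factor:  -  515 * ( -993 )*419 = 3^1*5^1*103^1*331^1 * 419^1 = 214274505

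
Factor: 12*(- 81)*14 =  - 2^3*3^5*7^1 = - 13608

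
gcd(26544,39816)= 13272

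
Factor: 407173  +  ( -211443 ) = 2^1*5^1*23^2*37^1  =  195730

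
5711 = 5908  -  197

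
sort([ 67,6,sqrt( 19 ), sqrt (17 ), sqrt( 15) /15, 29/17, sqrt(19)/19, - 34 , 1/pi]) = [ - 34,sqrt (19)/19, sqrt( 15) /15,1/pi, 29/17, sqrt(17), sqrt (19),6,67 ] 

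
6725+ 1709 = 8434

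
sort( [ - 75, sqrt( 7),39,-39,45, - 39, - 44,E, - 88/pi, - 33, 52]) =[-75, - 44, - 39, -39, - 33, - 88/pi,sqrt( 7),E,39,45,52 ]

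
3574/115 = 31 + 9/115 = 31.08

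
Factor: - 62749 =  - 131^1 * 479^1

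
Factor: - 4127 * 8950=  - 36936650 = - 2^1* 5^2*179^1*4127^1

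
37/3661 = 37/3661 = 0.01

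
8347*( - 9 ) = -75123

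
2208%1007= 194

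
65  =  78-13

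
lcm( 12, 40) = 120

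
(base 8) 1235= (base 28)NP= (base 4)22131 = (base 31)LI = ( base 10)669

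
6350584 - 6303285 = 47299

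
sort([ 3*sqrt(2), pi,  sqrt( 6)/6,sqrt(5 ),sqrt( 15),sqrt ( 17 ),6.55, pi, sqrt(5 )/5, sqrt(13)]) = [sqrt(6)/6 , sqrt(5) /5, sqrt(5),pi,pi, sqrt(13),sqrt (15), sqrt( 17 ),  3*sqrt(2 ), 6.55] 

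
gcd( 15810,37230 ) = 510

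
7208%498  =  236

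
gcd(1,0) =1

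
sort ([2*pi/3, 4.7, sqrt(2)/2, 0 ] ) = [ 0, sqrt( 2)/2, 2 * pi/3, 4.7]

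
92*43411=3993812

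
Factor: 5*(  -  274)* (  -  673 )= 2^1*5^1*137^1*673^1=922010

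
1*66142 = 66142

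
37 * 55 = 2035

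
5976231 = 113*52887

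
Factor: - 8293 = -8293^1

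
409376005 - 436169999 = -26793994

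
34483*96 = 3310368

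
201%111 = 90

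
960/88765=192/17753 = 0.01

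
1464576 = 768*1907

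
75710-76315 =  - 605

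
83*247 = 20501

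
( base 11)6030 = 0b1111101010011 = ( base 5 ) 224034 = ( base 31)8AL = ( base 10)8019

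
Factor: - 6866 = - 2^1* 3433^1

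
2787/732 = 929/244 = 3.81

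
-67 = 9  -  76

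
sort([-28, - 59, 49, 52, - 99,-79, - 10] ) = [ - 99,- 79, - 59 , - 28, - 10,49, 52] 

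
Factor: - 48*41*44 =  - 2^6*3^1*11^1*41^1 = - 86592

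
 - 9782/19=  -  515 + 3/19 = - 514.84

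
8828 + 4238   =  13066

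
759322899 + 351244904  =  1110567803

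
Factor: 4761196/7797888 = 1190299/1949472 = 2^( - 5)*  3^(-2)*7^(-1 ) * 11^1* 241^1*449^1 * 967^( - 1 )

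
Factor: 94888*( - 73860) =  - 2^5*3^1*5^1 * 29^1 *409^1  *1231^1 = -  7008427680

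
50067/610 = 82+47/610= 82.08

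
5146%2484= 178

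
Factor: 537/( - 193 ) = - 3^1*179^1*193^(-1 )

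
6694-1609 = 5085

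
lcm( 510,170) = 510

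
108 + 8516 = 8624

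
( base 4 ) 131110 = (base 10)1876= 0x754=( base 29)26K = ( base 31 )1TG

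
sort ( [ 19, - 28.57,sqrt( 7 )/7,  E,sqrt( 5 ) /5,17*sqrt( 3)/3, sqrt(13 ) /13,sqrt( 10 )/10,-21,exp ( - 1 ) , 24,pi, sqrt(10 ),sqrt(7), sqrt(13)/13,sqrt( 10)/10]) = [-28.57,  -  21,sqrt(13)/13,sqrt( 13)/13, sqrt( 10)/10,sqrt(10 ) /10, exp(- 1),sqrt(7 )/7, sqrt(5)/5, sqrt(7),E,pi, sqrt ( 10 ),17*sqrt( 3 )/3,19, 24] 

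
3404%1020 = 344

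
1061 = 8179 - 7118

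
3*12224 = 36672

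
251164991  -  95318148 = 155846843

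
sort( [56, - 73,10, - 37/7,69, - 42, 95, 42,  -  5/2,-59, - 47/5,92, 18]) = [ - 73 ,  -  59, - 42, - 47/5,  -  37/7, - 5/2,10,  18, 42, 56,69,  92, 95 ] 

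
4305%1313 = 366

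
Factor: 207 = 3^2 *23^1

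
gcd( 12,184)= 4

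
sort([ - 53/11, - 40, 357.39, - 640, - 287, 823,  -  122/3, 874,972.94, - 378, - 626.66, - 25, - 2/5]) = [-640 , - 626.66, - 378, - 287, - 122/3, - 40,  -  25,-53/11, - 2/5, 357.39, 823, 874, 972.94] 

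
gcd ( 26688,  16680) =3336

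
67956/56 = 2427/2 = 1213.50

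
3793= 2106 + 1687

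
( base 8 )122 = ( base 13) 64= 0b1010010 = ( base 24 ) 3a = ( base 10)82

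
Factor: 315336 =2^3*3^1*7^1 *1877^1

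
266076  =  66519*4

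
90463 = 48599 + 41864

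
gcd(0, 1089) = 1089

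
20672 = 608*34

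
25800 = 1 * 25800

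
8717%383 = 291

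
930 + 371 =1301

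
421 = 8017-7596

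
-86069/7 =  - 12296 + 3/7 = - 12295.57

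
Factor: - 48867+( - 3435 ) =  - 52302 = - 2^1*3^1*23^1*379^1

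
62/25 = 62/25 =2.48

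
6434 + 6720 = 13154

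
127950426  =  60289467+67660959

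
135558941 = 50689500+84869441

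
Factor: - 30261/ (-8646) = 2^ ( -1 )*7^1 = 7/2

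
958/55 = 958/55 = 17.42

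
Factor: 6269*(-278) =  - 2^1 *139^1*6269^1 = - 1742782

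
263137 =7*37591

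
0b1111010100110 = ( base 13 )3757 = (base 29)99g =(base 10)7846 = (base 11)5993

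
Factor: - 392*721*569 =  - 2^3 * 7^3*103^1 *569^1 = - 160817608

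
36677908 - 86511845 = - 49833937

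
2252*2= 4504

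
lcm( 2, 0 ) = 0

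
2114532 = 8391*252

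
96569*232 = 22404008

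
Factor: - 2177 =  - 7^1*311^1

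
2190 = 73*30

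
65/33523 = 65/33523 = 0.00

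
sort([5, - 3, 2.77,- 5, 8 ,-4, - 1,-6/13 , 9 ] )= [ - 5,  -  4,- 3, - 1, - 6/13, 2.77,  5,8 , 9 ]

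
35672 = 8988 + 26684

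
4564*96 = 438144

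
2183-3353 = - 1170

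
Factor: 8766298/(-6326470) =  - 5^( - 1)*632647^( - 1)*4383149^1=- 4383149/3163235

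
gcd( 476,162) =2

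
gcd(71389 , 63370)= 1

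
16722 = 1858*9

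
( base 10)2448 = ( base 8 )4620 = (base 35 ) 1yx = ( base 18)7a0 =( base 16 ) 990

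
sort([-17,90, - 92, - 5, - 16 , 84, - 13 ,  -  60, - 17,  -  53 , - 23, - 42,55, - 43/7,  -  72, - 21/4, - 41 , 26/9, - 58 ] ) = [ -92, - 72, - 60, - 58,  -  53,-42,  -  41, - 23, - 17, - 17, -16, - 13 , - 43/7,- 21/4, - 5  ,  26/9,55,  84,90]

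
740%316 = 108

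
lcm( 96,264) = 1056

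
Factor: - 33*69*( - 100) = 227700 = 2^2*3^2 * 5^2*11^1*23^1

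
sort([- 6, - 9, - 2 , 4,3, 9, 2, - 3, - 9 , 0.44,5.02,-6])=[- 9, - 9, - 6,-6, - 3,-2, 0.44, 2, 3, 4, 5.02, 9]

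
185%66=53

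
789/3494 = 789/3494 = 0.23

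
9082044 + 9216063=18298107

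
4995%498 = 15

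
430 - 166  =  264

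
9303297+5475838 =14779135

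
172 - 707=- 535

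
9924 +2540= 12464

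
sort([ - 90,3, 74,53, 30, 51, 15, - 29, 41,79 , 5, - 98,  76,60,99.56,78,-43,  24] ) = [ - 98 ,  -  90 , -43, - 29,3, 5,15,24,30 , 41,51,53,60,74,76,78 , 79,99.56 ] 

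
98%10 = 8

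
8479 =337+8142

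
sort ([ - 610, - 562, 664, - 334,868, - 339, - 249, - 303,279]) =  [ - 610,  -  562, - 339,-334,-303, - 249,279,664, 868 ] 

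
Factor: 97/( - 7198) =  - 2^ (-1)*59^( - 1)*61^(-1)*97^1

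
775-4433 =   -  3658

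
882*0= 0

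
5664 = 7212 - 1548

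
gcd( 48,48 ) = 48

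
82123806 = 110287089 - 28163283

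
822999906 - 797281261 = 25718645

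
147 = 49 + 98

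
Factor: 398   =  2^1*199^1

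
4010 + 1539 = 5549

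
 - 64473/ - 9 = 7163 + 2/3 =7163.67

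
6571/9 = 730 + 1/9 = 730.11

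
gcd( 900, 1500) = 300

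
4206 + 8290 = 12496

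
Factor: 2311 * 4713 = 3^1*1571^1*2311^1 = 10891743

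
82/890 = 41/445 =0.09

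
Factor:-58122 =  - 2^1  *  3^2 * 3229^1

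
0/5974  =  0 = 0.00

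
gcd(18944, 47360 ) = 9472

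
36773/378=97 + 107/378=97.28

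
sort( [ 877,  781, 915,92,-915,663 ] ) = [  -  915 , 92,663,  781, 877,915] 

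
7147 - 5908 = 1239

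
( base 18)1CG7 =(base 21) 11ej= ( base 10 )10015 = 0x271f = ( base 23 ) ila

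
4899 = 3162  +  1737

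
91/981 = 91/981 = 0.09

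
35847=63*569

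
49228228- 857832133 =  - 808603905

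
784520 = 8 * 98065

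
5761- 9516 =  - 3755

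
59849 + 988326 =1048175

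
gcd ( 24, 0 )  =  24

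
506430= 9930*51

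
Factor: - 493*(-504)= 2^3*3^2*7^1*17^1*29^1 = 248472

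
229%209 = 20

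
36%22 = 14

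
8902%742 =740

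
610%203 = 1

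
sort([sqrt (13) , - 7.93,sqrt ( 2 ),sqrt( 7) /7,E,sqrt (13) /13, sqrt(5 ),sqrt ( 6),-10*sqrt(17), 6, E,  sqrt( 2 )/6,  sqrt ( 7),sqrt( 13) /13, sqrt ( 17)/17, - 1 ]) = [ - 10 * sqrt(17 ), - 7.93 , - 1 , sqrt(2 )/6,sqrt( 17 ) /17 , sqrt(13)/13,sqrt ( 13 ) /13 , sqrt( 7) /7, sqrt( 2 ),sqrt(5) , sqrt ( 6),sqrt(7 ), E, E, sqrt(13),6]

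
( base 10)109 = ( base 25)49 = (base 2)1101101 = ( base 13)85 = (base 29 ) 3m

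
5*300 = 1500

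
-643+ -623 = -1266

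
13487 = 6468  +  7019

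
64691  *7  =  452837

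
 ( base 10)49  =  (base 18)2d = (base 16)31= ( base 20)29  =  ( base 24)21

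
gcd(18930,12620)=6310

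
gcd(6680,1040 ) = 40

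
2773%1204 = 365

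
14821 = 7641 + 7180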